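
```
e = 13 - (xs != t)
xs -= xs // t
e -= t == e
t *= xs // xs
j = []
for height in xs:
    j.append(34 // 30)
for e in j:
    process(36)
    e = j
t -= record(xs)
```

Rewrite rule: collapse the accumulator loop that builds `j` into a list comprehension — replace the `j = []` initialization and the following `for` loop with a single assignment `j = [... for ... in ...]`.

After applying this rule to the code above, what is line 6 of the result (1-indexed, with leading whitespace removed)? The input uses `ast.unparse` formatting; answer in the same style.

Transformed code:
e = 13 - (xs != t)
xs -= xs // t
e -= t == e
t *= xs // xs
j = [34 // 30 for height in xs]
for e in j:
    process(36)
    e = j
t -= record(xs)

for e in j:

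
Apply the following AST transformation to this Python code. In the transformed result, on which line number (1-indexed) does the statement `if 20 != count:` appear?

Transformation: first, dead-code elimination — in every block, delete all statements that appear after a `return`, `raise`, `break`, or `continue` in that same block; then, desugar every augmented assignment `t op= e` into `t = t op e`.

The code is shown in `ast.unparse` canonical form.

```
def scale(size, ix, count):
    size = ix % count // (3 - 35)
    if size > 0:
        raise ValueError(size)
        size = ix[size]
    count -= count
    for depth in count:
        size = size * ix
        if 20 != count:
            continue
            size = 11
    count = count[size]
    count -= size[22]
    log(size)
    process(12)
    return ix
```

8

Transformed code:
def scale(size, ix, count):
    size = ix % count // (3 - 35)
    if size > 0:
        raise ValueError(size)
    count = count - count
    for depth in count:
        size = size * ix
        if 20 != count:
            continue
    count = count[size]
    count = count - size[22]
    log(size)
    process(12)
    return ix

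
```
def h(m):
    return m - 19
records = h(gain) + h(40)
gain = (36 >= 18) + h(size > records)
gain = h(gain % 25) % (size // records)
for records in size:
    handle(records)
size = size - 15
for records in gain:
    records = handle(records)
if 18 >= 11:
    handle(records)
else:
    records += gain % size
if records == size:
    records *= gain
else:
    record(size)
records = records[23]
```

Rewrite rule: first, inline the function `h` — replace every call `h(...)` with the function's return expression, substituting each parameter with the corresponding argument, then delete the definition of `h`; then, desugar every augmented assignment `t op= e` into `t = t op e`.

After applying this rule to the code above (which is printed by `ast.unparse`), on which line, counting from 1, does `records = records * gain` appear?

Transformed code:
records = gain - 19 + (40 - 19)
gain = (36 >= 18) + ((size > records) - 19)
gain = (gain % 25 - 19) % (size // records)
for records in size:
    handle(records)
size = size - 15
for records in gain:
    records = handle(records)
if 18 >= 11:
    handle(records)
else:
    records = records + gain % size
if records == size:
    records = records * gain
else:
    record(size)
records = records[23]

14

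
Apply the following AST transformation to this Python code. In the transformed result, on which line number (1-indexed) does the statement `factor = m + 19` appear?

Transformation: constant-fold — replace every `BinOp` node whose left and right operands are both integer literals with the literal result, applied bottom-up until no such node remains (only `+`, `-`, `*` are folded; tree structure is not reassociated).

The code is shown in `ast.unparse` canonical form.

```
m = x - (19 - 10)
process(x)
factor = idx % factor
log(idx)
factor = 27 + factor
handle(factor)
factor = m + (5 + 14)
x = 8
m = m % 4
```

7

Transformed code:
m = x - 9
process(x)
factor = idx % factor
log(idx)
factor = 27 + factor
handle(factor)
factor = m + 19
x = 8
m = m % 4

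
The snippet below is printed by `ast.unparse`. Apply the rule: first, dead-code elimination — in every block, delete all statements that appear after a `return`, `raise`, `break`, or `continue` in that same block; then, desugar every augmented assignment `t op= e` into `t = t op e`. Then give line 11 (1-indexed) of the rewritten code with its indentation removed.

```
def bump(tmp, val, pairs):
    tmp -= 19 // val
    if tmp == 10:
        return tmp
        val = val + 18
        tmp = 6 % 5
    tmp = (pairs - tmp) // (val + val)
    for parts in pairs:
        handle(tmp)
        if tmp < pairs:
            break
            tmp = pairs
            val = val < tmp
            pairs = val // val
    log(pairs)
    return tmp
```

return tmp

Transformed code:
def bump(tmp, val, pairs):
    tmp = tmp - 19 // val
    if tmp == 10:
        return tmp
    tmp = (pairs - tmp) // (val + val)
    for parts in pairs:
        handle(tmp)
        if tmp < pairs:
            break
    log(pairs)
    return tmp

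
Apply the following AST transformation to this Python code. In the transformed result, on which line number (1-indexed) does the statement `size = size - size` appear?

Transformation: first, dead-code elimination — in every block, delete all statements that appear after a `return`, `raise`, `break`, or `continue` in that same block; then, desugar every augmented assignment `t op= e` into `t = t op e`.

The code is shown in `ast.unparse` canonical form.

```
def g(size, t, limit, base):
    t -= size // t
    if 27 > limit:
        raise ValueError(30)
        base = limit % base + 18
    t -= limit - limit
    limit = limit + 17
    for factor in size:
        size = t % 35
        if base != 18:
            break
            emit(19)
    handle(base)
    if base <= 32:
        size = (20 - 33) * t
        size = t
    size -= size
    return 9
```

Transformed code:
def g(size, t, limit, base):
    t = t - size // t
    if 27 > limit:
        raise ValueError(30)
    t = t - (limit - limit)
    limit = limit + 17
    for factor in size:
        size = t % 35
        if base != 18:
            break
    handle(base)
    if base <= 32:
        size = (20 - 33) * t
        size = t
    size = size - size
    return 9

15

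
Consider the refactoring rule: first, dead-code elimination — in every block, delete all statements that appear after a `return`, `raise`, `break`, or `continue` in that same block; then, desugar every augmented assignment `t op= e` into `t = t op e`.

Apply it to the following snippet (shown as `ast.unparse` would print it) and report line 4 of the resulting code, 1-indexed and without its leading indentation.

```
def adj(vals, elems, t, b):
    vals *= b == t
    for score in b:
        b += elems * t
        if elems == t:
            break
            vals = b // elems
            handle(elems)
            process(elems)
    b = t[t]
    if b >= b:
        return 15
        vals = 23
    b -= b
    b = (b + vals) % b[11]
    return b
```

b = b + elems * t

Transformed code:
def adj(vals, elems, t, b):
    vals = vals * (b == t)
    for score in b:
        b = b + elems * t
        if elems == t:
            break
    b = t[t]
    if b >= b:
        return 15
    b = b - b
    b = (b + vals) % b[11]
    return b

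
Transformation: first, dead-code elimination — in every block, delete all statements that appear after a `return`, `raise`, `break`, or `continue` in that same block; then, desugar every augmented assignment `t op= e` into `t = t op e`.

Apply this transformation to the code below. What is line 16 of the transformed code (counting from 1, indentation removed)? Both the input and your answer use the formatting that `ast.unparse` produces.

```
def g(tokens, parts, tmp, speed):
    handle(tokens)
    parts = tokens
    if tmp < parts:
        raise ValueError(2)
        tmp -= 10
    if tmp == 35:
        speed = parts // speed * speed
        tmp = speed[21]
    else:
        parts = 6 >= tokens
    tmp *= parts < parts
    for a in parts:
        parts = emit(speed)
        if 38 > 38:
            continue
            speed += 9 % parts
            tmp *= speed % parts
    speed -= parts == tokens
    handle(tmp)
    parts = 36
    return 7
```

Transformed code:
def g(tokens, parts, tmp, speed):
    handle(tokens)
    parts = tokens
    if tmp < parts:
        raise ValueError(2)
    if tmp == 35:
        speed = parts // speed * speed
        tmp = speed[21]
    else:
        parts = 6 >= tokens
    tmp = tmp * (parts < parts)
    for a in parts:
        parts = emit(speed)
        if 38 > 38:
            continue
    speed = speed - (parts == tokens)
    handle(tmp)
    parts = 36
    return 7

speed = speed - (parts == tokens)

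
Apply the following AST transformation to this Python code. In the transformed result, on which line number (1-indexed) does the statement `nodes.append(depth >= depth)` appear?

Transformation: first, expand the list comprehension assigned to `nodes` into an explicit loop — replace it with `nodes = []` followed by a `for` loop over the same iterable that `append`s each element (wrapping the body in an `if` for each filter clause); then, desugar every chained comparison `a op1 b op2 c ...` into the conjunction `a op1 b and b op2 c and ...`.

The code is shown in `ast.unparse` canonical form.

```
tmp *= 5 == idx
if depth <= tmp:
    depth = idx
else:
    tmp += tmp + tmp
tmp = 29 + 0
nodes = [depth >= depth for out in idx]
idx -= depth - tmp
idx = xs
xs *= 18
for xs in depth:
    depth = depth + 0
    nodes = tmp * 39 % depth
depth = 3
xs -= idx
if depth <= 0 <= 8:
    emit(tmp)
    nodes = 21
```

9

Transformed code:
tmp *= 5 == idx
if depth <= tmp:
    depth = idx
else:
    tmp += tmp + tmp
tmp = 29 + 0
nodes = []
for out in idx:
    nodes.append(depth >= depth)
idx -= depth - tmp
idx = xs
xs *= 18
for xs in depth:
    depth = depth + 0
    nodes = tmp * 39 % depth
depth = 3
xs -= idx
if depth <= 0 and 0 <= 8:
    emit(tmp)
    nodes = 21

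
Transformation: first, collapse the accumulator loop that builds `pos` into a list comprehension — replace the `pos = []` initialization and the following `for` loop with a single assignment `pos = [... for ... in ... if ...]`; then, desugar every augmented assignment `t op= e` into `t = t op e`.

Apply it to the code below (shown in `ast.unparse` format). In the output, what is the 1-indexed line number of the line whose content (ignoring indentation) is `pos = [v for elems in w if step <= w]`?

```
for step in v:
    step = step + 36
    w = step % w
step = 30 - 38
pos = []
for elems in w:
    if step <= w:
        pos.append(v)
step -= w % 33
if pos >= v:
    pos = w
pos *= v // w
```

5

Transformed code:
for step in v:
    step = step + 36
    w = step % w
step = 30 - 38
pos = [v for elems in w if step <= w]
step = step - w % 33
if pos >= v:
    pos = w
pos = pos * (v // w)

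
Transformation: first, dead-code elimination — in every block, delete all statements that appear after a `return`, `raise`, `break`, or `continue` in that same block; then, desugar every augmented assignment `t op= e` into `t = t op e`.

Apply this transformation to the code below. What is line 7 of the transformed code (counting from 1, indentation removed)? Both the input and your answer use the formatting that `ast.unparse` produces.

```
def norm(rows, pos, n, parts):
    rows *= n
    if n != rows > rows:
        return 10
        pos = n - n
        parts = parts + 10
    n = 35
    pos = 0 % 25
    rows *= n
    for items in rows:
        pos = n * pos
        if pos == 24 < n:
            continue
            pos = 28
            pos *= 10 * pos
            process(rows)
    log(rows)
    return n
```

rows = rows * n

Transformed code:
def norm(rows, pos, n, parts):
    rows = rows * n
    if n != rows > rows:
        return 10
    n = 35
    pos = 0 % 25
    rows = rows * n
    for items in rows:
        pos = n * pos
        if pos == 24 < n:
            continue
    log(rows)
    return n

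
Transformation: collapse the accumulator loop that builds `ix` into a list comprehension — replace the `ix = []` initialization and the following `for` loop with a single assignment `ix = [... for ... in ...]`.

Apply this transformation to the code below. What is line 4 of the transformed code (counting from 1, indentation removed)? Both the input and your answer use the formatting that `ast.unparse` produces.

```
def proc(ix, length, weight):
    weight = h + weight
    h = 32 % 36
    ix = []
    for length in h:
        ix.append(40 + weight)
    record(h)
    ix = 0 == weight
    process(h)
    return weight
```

ix = [40 + weight for length in h]

Transformed code:
def proc(ix, length, weight):
    weight = h + weight
    h = 32 % 36
    ix = [40 + weight for length in h]
    record(h)
    ix = 0 == weight
    process(h)
    return weight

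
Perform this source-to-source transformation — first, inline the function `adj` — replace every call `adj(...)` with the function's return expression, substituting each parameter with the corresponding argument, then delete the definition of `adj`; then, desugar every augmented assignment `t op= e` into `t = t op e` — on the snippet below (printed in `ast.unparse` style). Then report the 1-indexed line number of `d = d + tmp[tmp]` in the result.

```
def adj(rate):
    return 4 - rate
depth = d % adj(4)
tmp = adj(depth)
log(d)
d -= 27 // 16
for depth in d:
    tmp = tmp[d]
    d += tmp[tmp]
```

7

Transformed code:
depth = d % (4 - 4)
tmp = 4 - depth
log(d)
d = d - 27 // 16
for depth in d:
    tmp = tmp[d]
    d = d + tmp[tmp]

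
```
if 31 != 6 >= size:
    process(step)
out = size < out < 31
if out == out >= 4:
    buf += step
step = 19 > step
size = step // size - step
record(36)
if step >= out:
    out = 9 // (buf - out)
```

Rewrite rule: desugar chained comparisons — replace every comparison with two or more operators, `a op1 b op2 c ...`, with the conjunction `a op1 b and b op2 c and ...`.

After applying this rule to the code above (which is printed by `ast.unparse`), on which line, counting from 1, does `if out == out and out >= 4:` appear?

4

Transformed code:
if 31 != 6 and 6 >= size:
    process(step)
out = size < out and out < 31
if out == out and out >= 4:
    buf += step
step = 19 > step
size = step // size - step
record(36)
if step >= out:
    out = 9 // (buf - out)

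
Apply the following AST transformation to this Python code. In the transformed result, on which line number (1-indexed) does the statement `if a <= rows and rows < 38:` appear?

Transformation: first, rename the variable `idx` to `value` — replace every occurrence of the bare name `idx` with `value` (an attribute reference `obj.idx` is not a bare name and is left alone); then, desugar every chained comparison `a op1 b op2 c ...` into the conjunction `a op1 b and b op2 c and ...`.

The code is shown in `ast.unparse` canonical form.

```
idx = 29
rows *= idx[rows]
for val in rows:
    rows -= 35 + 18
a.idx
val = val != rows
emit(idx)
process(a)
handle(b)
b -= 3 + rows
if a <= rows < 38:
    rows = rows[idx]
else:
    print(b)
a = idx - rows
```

Transformed code:
value = 29
rows *= value[rows]
for val in rows:
    rows -= 35 + 18
a.idx
val = val != rows
emit(value)
process(a)
handle(b)
b -= 3 + rows
if a <= rows and rows < 38:
    rows = rows[value]
else:
    print(b)
a = value - rows

11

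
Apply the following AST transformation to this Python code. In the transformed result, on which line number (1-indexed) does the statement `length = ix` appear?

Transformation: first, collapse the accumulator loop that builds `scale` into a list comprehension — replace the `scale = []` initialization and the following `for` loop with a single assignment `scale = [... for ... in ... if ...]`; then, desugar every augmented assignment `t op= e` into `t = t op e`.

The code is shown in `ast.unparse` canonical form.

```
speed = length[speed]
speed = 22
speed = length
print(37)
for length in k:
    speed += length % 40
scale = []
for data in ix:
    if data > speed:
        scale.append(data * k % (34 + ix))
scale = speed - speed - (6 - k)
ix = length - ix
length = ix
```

Transformed code:
speed = length[speed]
speed = 22
speed = length
print(37)
for length in k:
    speed = speed + length % 40
scale = [data * k % (34 + ix) for data in ix if data > speed]
scale = speed - speed - (6 - k)
ix = length - ix
length = ix

10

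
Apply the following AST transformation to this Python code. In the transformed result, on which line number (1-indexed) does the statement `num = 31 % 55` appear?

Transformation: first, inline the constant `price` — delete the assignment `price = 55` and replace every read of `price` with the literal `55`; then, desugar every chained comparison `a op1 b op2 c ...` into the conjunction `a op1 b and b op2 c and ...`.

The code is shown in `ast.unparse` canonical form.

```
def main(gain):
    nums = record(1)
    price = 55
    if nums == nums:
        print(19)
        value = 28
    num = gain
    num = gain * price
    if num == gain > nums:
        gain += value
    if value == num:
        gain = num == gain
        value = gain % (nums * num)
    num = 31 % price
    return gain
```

Transformed code:
def main(gain):
    nums = record(1)
    if nums == nums:
        print(19)
        value = 28
    num = gain
    num = gain * 55
    if num == gain and gain > nums:
        gain += value
    if value == num:
        gain = num == gain
        value = gain % (nums * num)
    num = 31 % 55
    return gain

13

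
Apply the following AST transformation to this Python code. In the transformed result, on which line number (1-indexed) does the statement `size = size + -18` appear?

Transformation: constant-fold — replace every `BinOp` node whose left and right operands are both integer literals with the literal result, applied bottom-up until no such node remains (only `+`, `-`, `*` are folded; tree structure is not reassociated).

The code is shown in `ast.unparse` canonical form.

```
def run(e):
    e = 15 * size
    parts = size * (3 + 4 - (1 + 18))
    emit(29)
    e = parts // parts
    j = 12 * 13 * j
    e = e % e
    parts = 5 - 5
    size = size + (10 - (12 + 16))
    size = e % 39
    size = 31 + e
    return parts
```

9

Transformed code:
def run(e):
    e = 15 * size
    parts = size * -12
    emit(29)
    e = parts // parts
    j = 156 * j
    e = e % e
    parts = 0
    size = size + -18
    size = e % 39
    size = 31 + e
    return parts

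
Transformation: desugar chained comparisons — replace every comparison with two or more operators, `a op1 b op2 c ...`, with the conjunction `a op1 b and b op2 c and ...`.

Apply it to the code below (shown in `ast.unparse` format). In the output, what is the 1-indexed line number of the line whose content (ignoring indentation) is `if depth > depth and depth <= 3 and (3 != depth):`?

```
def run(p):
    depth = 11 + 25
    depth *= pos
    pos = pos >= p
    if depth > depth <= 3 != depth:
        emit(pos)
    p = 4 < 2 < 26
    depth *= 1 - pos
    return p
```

Transformed code:
def run(p):
    depth = 11 + 25
    depth *= pos
    pos = pos >= p
    if depth > depth and depth <= 3 and (3 != depth):
        emit(pos)
    p = 4 < 2 and 2 < 26
    depth *= 1 - pos
    return p

5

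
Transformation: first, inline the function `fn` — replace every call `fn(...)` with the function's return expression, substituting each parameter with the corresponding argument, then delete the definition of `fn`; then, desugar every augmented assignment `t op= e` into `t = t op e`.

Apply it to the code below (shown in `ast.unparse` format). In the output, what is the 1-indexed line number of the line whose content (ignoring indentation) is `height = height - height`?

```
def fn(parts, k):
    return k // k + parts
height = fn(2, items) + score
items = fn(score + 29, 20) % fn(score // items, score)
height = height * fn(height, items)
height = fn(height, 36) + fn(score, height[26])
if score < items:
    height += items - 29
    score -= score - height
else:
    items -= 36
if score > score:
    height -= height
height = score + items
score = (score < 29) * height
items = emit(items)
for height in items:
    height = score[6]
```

11

Transformed code:
height = items // items + 2 + score
items = (20 // 20 + (score + 29)) % (score // score + score // items)
height = height * (items // items + height)
height = 36 // 36 + height + (height[26] // height[26] + score)
if score < items:
    height = height + (items - 29)
    score = score - (score - height)
else:
    items = items - 36
if score > score:
    height = height - height
height = score + items
score = (score < 29) * height
items = emit(items)
for height in items:
    height = score[6]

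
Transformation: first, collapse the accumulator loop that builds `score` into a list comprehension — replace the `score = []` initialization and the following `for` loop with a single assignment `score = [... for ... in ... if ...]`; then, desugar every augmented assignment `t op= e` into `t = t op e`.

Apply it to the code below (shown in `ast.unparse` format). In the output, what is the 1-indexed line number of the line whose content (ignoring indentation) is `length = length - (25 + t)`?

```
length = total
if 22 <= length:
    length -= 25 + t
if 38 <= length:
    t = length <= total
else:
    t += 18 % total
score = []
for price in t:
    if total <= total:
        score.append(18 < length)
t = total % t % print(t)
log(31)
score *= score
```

3

Transformed code:
length = total
if 22 <= length:
    length = length - (25 + t)
if 38 <= length:
    t = length <= total
else:
    t = t + 18 % total
score = [18 < length for price in t if total <= total]
t = total % t % print(t)
log(31)
score = score * score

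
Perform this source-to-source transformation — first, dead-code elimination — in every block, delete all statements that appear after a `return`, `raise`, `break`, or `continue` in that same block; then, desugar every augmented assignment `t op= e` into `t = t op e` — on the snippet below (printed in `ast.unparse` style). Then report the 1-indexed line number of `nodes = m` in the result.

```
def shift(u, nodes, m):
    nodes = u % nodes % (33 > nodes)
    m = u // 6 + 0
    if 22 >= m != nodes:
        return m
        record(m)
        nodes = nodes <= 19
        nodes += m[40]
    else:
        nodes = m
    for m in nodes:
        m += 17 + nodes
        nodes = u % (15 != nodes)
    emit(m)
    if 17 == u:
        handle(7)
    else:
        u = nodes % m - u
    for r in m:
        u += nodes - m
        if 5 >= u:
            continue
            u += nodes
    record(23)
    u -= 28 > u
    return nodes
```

7

Transformed code:
def shift(u, nodes, m):
    nodes = u % nodes % (33 > nodes)
    m = u // 6 + 0
    if 22 >= m != nodes:
        return m
    else:
        nodes = m
    for m in nodes:
        m = m + (17 + nodes)
        nodes = u % (15 != nodes)
    emit(m)
    if 17 == u:
        handle(7)
    else:
        u = nodes % m - u
    for r in m:
        u = u + (nodes - m)
        if 5 >= u:
            continue
    record(23)
    u = u - (28 > u)
    return nodes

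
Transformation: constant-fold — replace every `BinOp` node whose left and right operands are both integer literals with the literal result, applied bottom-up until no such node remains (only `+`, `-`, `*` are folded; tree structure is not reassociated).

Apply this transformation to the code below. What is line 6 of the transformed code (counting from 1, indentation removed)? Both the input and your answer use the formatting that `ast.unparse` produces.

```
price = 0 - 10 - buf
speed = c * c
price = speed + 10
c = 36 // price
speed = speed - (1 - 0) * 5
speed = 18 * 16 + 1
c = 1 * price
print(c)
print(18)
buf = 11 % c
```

Transformed code:
price = -10 - buf
speed = c * c
price = speed + 10
c = 36 // price
speed = speed - 5
speed = 289
c = 1 * price
print(c)
print(18)
buf = 11 % c

speed = 289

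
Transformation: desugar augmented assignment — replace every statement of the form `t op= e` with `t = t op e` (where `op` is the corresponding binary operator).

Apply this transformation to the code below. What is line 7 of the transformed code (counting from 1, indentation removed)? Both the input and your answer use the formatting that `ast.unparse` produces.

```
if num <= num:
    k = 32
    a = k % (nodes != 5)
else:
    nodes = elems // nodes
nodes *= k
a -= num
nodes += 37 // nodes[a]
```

Transformed code:
if num <= num:
    k = 32
    a = k % (nodes != 5)
else:
    nodes = elems // nodes
nodes = nodes * k
a = a - num
nodes = nodes + 37 // nodes[a]

a = a - num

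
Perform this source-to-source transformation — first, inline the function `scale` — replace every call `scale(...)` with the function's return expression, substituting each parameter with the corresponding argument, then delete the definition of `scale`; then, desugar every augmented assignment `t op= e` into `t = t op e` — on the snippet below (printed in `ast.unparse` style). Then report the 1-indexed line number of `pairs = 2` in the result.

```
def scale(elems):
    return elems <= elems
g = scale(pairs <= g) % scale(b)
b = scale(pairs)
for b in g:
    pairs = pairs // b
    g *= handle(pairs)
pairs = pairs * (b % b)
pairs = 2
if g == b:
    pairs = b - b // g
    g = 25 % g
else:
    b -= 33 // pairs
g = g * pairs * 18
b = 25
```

Transformed code:
g = ((pairs <= g) <= (pairs <= g)) % (b <= b)
b = pairs <= pairs
for b in g:
    pairs = pairs // b
    g = g * handle(pairs)
pairs = pairs * (b % b)
pairs = 2
if g == b:
    pairs = b - b // g
    g = 25 % g
else:
    b = b - 33 // pairs
g = g * pairs * 18
b = 25

7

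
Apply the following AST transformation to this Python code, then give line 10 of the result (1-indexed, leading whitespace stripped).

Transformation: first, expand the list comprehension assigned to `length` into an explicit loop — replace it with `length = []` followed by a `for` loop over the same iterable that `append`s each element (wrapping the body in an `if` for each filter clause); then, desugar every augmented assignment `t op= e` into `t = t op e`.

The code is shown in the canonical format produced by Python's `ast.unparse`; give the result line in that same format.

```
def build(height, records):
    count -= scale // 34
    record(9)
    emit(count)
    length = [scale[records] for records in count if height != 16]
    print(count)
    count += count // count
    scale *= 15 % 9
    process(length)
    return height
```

Transformed code:
def build(height, records):
    count = count - scale // 34
    record(9)
    emit(count)
    length = []
    for records in count:
        if height != 16:
            length.append(scale[records])
    print(count)
    count = count + count // count
    scale = scale * (15 % 9)
    process(length)
    return height

count = count + count // count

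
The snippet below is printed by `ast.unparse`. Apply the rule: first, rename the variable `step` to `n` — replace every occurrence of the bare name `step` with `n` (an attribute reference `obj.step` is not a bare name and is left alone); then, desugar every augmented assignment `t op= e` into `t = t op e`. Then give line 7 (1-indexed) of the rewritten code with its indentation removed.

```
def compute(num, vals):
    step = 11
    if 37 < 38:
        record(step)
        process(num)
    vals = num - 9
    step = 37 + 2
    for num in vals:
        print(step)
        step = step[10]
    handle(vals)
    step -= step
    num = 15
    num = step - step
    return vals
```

n = 37 + 2

Transformed code:
def compute(num, vals):
    n = 11
    if 37 < 38:
        record(n)
        process(num)
    vals = num - 9
    n = 37 + 2
    for num in vals:
        print(n)
        n = n[10]
    handle(vals)
    n = n - n
    num = 15
    num = n - n
    return vals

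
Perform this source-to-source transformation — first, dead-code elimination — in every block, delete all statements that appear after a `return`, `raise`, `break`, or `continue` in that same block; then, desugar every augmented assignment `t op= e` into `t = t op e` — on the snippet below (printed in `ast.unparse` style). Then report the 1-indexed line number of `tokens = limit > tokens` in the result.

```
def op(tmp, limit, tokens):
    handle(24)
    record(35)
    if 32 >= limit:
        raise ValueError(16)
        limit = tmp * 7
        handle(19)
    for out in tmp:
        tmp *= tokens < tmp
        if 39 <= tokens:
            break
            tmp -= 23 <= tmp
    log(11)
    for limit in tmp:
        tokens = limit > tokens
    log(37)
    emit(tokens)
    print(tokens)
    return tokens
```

12

Transformed code:
def op(tmp, limit, tokens):
    handle(24)
    record(35)
    if 32 >= limit:
        raise ValueError(16)
    for out in tmp:
        tmp = tmp * (tokens < tmp)
        if 39 <= tokens:
            break
    log(11)
    for limit in tmp:
        tokens = limit > tokens
    log(37)
    emit(tokens)
    print(tokens)
    return tokens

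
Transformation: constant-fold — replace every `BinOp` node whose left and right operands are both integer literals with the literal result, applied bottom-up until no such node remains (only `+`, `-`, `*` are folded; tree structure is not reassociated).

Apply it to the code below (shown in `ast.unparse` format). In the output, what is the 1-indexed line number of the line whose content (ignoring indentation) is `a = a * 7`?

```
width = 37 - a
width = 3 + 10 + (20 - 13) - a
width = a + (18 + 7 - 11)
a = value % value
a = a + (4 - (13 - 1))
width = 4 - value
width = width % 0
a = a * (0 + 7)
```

8

Transformed code:
width = 37 - a
width = 20 - a
width = a + 14
a = value % value
a = a + -8
width = 4 - value
width = width % 0
a = a * 7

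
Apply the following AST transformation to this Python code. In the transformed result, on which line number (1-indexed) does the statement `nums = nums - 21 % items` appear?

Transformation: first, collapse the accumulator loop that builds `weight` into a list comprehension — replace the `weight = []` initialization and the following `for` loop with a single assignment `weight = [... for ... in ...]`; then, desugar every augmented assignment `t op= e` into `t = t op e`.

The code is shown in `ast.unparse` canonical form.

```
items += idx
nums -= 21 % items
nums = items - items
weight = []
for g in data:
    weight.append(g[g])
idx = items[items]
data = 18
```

Transformed code:
items = items + idx
nums = nums - 21 % items
nums = items - items
weight = [g[g] for g in data]
idx = items[items]
data = 18

2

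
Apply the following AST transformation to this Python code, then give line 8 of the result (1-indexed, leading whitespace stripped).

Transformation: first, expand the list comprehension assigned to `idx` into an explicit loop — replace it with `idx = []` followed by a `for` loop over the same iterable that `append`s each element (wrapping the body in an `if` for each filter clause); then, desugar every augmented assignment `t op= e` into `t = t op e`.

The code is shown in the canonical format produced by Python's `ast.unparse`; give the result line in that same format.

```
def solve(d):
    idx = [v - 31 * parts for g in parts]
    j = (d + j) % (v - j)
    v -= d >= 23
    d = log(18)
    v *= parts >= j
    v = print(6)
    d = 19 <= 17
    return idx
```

Transformed code:
def solve(d):
    idx = []
    for g in parts:
        idx.append(v - 31 * parts)
    j = (d + j) % (v - j)
    v = v - (d >= 23)
    d = log(18)
    v = v * (parts >= j)
    v = print(6)
    d = 19 <= 17
    return idx

v = v * (parts >= j)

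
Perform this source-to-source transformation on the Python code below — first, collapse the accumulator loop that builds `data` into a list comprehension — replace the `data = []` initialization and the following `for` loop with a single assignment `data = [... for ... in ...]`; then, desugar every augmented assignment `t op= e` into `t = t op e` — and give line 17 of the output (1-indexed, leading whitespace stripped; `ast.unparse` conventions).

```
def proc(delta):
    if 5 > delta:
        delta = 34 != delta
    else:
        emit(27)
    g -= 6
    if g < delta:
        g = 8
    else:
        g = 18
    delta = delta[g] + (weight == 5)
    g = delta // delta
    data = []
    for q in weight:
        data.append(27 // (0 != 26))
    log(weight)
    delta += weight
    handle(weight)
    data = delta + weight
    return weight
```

data = delta + weight

Transformed code:
def proc(delta):
    if 5 > delta:
        delta = 34 != delta
    else:
        emit(27)
    g = g - 6
    if g < delta:
        g = 8
    else:
        g = 18
    delta = delta[g] + (weight == 5)
    g = delta // delta
    data = [27 // (0 != 26) for q in weight]
    log(weight)
    delta = delta + weight
    handle(weight)
    data = delta + weight
    return weight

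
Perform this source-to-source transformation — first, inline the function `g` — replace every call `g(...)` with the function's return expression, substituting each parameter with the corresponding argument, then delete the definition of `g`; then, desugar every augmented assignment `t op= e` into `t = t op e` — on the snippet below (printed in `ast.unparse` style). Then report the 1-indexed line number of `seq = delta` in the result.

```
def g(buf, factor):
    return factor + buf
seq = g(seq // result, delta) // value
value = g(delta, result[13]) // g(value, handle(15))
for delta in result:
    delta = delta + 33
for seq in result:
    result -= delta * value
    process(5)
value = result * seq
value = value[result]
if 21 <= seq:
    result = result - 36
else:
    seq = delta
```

13

Transformed code:
seq = (delta + seq // result) // value
value = (result[13] + delta) // (handle(15) + value)
for delta in result:
    delta = delta + 33
for seq in result:
    result = result - delta * value
    process(5)
value = result * seq
value = value[result]
if 21 <= seq:
    result = result - 36
else:
    seq = delta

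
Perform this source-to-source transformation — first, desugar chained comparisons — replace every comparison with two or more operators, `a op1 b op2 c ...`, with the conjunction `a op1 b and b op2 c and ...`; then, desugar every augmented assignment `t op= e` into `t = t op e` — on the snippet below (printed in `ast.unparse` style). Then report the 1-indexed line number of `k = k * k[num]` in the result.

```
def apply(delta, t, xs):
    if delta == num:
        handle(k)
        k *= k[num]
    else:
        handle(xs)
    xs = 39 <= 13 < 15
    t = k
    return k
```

Transformed code:
def apply(delta, t, xs):
    if delta == num:
        handle(k)
        k = k * k[num]
    else:
        handle(xs)
    xs = 39 <= 13 and 13 < 15
    t = k
    return k

4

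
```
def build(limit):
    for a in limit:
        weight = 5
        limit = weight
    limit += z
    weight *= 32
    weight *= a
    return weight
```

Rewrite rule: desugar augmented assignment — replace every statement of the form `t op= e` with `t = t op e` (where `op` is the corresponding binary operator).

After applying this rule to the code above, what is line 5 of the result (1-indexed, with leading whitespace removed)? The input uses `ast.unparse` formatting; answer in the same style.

limit = limit + z

Transformed code:
def build(limit):
    for a in limit:
        weight = 5
        limit = weight
    limit = limit + z
    weight = weight * 32
    weight = weight * a
    return weight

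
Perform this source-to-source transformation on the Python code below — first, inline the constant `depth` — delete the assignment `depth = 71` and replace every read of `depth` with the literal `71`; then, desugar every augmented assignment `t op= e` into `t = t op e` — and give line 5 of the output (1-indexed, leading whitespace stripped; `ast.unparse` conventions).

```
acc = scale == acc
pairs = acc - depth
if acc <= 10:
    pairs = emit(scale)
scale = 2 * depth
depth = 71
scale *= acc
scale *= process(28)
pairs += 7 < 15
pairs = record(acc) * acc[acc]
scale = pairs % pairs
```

scale = 2 * 71

Transformed code:
acc = scale == acc
pairs = acc - 71
if acc <= 10:
    pairs = emit(scale)
scale = 2 * 71
scale = scale * acc
scale = scale * process(28)
pairs = pairs + (7 < 15)
pairs = record(acc) * acc[acc]
scale = pairs % pairs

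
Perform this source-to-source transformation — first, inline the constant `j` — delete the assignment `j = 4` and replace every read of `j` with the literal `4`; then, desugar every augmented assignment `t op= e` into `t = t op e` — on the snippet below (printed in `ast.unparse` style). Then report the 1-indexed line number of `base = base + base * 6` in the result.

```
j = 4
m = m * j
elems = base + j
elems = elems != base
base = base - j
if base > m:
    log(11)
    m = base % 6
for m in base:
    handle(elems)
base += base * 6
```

Transformed code:
m = m * 4
elems = base + 4
elems = elems != base
base = base - 4
if base > m:
    log(11)
    m = base % 6
for m in base:
    handle(elems)
base = base + base * 6

10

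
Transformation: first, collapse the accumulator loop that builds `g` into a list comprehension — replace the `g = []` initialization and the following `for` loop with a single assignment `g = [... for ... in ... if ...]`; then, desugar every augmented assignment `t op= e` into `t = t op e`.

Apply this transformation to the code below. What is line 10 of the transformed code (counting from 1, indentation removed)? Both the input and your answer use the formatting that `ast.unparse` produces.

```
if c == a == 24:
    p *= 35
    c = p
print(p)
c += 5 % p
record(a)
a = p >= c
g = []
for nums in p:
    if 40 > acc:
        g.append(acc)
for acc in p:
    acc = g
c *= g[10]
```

Transformed code:
if c == a == 24:
    p = p * 35
    c = p
print(p)
c = c + 5 % p
record(a)
a = p >= c
g = [acc for nums in p if 40 > acc]
for acc in p:
    acc = g
c = c * g[10]

acc = g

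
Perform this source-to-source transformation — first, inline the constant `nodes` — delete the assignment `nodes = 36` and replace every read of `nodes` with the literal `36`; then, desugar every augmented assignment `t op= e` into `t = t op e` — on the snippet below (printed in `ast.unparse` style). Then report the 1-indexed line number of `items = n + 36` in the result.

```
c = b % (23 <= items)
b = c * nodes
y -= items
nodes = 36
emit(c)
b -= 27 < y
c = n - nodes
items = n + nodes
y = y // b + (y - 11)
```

7

Transformed code:
c = b % (23 <= items)
b = c * 36
y = y - items
emit(c)
b = b - (27 < y)
c = n - 36
items = n + 36
y = y // b + (y - 11)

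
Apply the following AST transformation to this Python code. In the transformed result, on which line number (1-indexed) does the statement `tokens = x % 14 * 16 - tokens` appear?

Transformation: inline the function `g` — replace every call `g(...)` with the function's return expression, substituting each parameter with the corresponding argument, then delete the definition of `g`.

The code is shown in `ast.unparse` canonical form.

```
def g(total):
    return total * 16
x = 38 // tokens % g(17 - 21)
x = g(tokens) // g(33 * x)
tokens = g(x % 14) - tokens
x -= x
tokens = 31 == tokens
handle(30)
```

3

Transformed code:
x = 38 // tokens % ((17 - 21) * 16)
x = tokens * 16 // (33 * x * 16)
tokens = x % 14 * 16 - tokens
x -= x
tokens = 31 == tokens
handle(30)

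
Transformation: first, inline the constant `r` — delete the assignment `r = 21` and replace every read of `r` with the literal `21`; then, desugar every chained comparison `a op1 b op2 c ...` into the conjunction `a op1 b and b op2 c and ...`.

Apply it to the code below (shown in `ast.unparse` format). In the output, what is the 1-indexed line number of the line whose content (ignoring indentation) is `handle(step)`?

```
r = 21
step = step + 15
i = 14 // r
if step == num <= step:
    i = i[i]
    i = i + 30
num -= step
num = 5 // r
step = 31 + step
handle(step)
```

Transformed code:
step = step + 15
i = 14 // 21
if step == num and num <= step:
    i = i[i]
    i = i + 30
num -= step
num = 5 // 21
step = 31 + step
handle(step)

9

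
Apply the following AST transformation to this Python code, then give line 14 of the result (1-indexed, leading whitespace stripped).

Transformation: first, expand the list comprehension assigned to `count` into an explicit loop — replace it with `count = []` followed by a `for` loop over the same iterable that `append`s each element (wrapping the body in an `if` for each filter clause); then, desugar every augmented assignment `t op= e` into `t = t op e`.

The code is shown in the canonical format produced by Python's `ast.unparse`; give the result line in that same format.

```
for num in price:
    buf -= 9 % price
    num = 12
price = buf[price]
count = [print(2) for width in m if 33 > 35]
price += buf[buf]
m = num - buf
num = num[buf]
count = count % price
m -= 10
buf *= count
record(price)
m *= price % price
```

Transformed code:
for num in price:
    buf = buf - 9 % price
    num = 12
price = buf[price]
count = []
for width in m:
    if 33 > 35:
        count.append(print(2))
price = price + buf[buf]
m = num - buf
num = num[buf]
count = count % price
m = m - 10
buf = buf * count
record(price)
m = m * (price % price)

buf = buf * count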